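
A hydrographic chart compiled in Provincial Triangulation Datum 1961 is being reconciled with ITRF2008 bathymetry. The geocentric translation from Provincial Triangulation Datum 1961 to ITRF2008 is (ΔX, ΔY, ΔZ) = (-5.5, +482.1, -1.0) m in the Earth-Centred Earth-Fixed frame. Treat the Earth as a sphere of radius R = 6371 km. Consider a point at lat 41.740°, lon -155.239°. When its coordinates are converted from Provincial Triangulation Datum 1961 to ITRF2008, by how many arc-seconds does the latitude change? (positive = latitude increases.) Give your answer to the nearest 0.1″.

Δφ = 4.2″

sin φ = 0.665751, cos φ = 0.746174, sin λ = -0.418834, cos λ = -0.908063.
North component: ΔN = −sin φ cos λ·ΔX − sin φ sin λ·ΔY + cos φ·ΔZ = −(0.665751)(-0.908063)(-5.5) − (0.665751)(-0.418834)(482.1) + (0.746174)(-1.0) = 130.36 m.
1° of latitude spans πR/180 = 111195 m, so Δφ = 130.36 / 111195 × 3600 = 4.220″.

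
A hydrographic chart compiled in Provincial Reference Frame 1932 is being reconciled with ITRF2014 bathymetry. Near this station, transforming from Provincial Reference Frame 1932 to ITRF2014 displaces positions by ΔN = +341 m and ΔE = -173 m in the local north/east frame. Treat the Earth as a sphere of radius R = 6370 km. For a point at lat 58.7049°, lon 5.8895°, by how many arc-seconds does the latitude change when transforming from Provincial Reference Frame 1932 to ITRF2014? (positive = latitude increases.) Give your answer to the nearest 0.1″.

Δφ = 11.0″

On a sphere of radius R, 1 rad of latitude = R, so Δφ = ΔN / R = 341.0 / 6370000 = 5.3532e-05 rad = 11.042″.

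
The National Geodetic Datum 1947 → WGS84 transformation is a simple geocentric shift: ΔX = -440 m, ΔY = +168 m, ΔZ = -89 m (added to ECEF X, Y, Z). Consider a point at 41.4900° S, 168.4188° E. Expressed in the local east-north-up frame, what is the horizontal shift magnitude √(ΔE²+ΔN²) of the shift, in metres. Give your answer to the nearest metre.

At φ = -41.4900°, λ = 168.4188°: sin φ = -0.662489, cos φ = 0.749071, sin λ = 0.200756, cos λ = -0.979641.
ΔE = −sin λ·ΔX + cos λ·ΔY = −(0.200756)·(-440) + (-0.979641)·(168) = -76.25 m.
ΔN = −sin φ cos λ·ΔX − sin φ sin λ·ΔY + cos φ·ΔZ = −(-0.662489)(-0.979641)(-440) − (-0.662489)(0.200756)(168) + (0.749071)(-89) = 241.24 m.
Horizontal magnitude = √(ΔE² + ΔN²) = √((-76.25)² + 241.24²) = 253.00 m.

253 m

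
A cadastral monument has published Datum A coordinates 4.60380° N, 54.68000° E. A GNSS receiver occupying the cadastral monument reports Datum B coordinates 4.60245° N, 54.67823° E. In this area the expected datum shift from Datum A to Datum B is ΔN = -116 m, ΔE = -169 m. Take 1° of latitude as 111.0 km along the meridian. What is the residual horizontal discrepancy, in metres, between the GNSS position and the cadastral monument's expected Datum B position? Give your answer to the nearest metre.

43 m

Observed coordinate differences: Δφ = -0.00135°, Δλ = -0.00177°.
Converting to metres (1° lat = 111000 m, cos φ = 0.996774): observed ΔN = -149.8 m, observed ΔE = -195.8 m.
Subtracting the expected shift leaves a residual of -149.8 − (-116) = -33.8 m north and -195.8 − (-169) = -26.8 m east.
Residual distance = √((-33.8)² + (-26.8)²) = 43.2 m.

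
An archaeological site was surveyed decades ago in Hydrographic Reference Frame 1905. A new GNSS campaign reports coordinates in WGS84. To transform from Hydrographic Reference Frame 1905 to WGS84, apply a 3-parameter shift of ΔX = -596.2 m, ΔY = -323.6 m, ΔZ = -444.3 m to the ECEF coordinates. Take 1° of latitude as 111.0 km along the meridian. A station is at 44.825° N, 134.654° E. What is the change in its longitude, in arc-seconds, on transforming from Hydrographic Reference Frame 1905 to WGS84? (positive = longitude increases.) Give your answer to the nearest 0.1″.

Δλ = 29.8″

sin φ = 0.704944, cos φ = 0.709263, sin λ = 0.711364, cos λ = -0.702824.
East component: ΔE = −sin λ·ΔX + cos λ·ΔY = −(0.711364)(-596.2) + (-0.702824)(-323.6) = 651.55 m.
1° of latitude spans 111000 m; at latitude φ, 1° of longitude spans that × cos φ = 78728.2 m, so Δλ = 651.55 / 78728.2 × 3600 = 29.793″.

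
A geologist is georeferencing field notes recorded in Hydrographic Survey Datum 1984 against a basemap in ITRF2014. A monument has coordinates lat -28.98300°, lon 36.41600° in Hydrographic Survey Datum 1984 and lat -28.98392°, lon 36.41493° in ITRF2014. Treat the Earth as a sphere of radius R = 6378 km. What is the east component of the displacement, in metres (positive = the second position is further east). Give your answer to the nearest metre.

ΔE = -104 m

Δφ = -28.98392° − -28.98300° = -0.00092°; Δλ = 36.41493° − 36.41600° = -0.00107°.
1° along a meridian = πR/180 = 111317 m.
ΔN = Δφ × 111317 = -102.4 m; ΔE = Δλ × 111317 × cos(-28.98300°) = -0.00107 × 111317 × 0.874764 = -104.2 m.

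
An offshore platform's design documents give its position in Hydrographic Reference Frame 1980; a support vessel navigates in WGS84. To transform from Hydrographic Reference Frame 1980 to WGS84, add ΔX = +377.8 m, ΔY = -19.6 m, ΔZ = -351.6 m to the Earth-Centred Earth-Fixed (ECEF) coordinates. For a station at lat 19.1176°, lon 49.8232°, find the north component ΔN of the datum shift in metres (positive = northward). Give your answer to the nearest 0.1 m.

The local north axis is (−sin φ cos λ, −sin φ sin λ, cos φ), giving ΔN = -79.826 + 4.905 − 332.209 = -407.13 m.

ΔN = -407.1 m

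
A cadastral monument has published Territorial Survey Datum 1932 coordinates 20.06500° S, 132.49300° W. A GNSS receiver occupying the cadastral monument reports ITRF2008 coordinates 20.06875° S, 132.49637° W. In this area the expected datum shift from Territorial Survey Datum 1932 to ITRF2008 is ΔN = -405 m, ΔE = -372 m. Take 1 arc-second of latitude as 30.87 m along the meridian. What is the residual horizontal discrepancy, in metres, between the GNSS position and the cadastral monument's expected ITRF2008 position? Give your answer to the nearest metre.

Observed coordinate differences: Δφ = -0.00375°, Δλ = -0.00337°.
Converting to metres (1° lat = 111132 m, cos φ = 0.939304): observed ΔN = -416.7 m, observed ΔE = -351.8 m.
Subtracting the expected shift leaves a residual of -416.7 − (-405) = -11.7 m north and -351.8 − (-372) = 20.2 m east.
Residual distance = √((-11.7)² + 20.2²) = 23.4 m.

23 m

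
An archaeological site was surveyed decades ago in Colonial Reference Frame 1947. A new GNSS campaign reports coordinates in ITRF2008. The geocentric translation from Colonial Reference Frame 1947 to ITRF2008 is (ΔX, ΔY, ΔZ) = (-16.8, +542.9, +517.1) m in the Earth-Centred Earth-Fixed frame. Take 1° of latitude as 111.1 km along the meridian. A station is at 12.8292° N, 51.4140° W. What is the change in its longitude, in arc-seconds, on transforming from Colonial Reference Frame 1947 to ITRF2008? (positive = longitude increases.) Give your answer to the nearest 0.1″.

Δλ = 10.8″

sin φ = 0.222045, cos φ = 0.975036, sin λ = -0.781673, cos λ = 0.623689.
East component: ΔE = −sin λ·ΔX + cos λ·ΔY = −(-0.781673)(-16.8) + (0.623689)(542.9) = 325.47 m.
1° of latitude spans 111100 m; at latitude φ, 1° of longitude spans that × cos φ = 108326.5 m, so Δλ = 325.47 / 108326.5 × 3600 = 10.816″.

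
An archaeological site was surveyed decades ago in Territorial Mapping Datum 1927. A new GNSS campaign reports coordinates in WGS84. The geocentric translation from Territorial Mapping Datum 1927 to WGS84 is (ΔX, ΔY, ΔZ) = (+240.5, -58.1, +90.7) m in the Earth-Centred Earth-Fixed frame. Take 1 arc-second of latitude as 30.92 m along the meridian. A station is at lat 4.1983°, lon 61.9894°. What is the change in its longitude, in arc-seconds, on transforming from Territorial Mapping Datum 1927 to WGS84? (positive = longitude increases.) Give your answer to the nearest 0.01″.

Δλ = -7.77″

sin φ = 0.073209, cos φ = 0.997317, sin λ = 0.882861, cos λ = 0.469635.
East component: ΔE = −sin λ·ΔX + cos λ·ΔY = −(0.882861)(240.5) + (0.469635)(-58.1) = -239.61 m.
1° of latitude spans 3600 × 30.92 = 111312 m; at latitude φ, 1° of longitude spans that × cos φ = 111013.3 m, so Δλ = -239.61 / 111013.3 × 3600 = -7.770″.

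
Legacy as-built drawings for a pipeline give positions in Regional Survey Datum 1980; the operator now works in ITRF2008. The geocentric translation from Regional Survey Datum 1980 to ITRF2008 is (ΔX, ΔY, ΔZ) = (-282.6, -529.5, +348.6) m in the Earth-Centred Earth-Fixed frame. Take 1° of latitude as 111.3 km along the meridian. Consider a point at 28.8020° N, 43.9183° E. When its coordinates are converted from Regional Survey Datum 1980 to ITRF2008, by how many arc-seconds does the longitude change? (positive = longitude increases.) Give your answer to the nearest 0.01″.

Δλ = -6.84″

sin φ = 0.481784, cos φ = 0.876290, sin λ = 0.693632, cos λ = 0.720330.
East component: ΔE = −sin λ·ΔX + cos λ·ΔY = −(0.693632)(-282.6) + (0.720330)(-529.5) = -185.39 m.
1° of latitude spans 111300 m; at latitude φ, 1° of longitude spans that × cos φ = 97531.1 m, so Δλ = -185.39 / 97531.1 × 3600 = -6.843″.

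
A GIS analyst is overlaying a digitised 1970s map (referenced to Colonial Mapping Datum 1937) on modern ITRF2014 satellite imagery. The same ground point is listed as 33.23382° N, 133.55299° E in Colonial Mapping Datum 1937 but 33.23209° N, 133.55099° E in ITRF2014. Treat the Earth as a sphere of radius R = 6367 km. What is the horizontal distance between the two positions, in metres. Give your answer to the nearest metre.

Δφ = 33.23209° − 33.23382° = -0.00173°; Δλ = 133.55099° − 133.55299° = -0.00200°.
1° along a meridian = πR/180 = 111125 m.
ΔN = Δφ × 111125 = -192.2 m; ΔE = Δλ × 111125 × cos(33.23382°) = -0.00200 × 111125 × 0.836441 = -185.9 m.
Distance = √(ΔE² + ΔN²) = √((-185.9)² + (-192.2)²) = 267.4 m.

267 m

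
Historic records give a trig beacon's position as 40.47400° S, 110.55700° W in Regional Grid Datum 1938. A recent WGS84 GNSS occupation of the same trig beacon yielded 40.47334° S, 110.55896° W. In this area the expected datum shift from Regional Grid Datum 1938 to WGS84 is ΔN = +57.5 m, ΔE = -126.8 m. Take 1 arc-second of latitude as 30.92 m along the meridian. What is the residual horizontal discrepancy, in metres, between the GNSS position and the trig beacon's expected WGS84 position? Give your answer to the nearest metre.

42 m

Observed coordinate differences: Δφ = +0.00066°, Δλ = -0.00196°.
Converting to metres (1° lat = 111312 m, cos φ = 0.760701): observed ΔN = 73.5 m, observed ΔE = -166.0 m.
Subtracting the expected shift leaves a residual of 73.5 − (57.5) = 16.0 m north and -166.0 − (-126.8) = -39.2 m east.
Residual distance = √(16.0² + (-39.2)²) = 42.3 m.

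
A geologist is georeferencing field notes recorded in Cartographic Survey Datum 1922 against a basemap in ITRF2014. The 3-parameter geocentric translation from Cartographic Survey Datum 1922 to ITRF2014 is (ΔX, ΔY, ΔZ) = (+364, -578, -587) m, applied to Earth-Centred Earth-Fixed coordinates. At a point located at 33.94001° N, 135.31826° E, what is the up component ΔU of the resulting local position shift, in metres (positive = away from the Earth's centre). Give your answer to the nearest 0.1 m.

At φ = 33.94001°, λ = 135.31826°: sin φ = 0.558325, cos φ = 0.829623, sin λ = 0.703168, cos λ = -0.711024.
ΔU = cos φ cos λ·ΔX + cos φ sin λ·ΔY + sin φ·ΔZ = (0.829623)(-0.711024)(364) + (0.829623)(0.703168)(-578) + (0.558325)(-587) = -879.64 m.

ΔU = -879.6 m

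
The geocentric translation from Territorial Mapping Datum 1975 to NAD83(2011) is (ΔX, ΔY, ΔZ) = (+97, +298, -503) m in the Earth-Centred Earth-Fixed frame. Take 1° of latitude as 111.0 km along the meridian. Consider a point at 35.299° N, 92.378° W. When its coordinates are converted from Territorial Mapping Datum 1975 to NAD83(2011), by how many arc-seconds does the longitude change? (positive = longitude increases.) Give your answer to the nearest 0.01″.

sin φ = 0.577843, cos φ = 0.816148, sin λ = -0.999139, cos λ = -0.041492.
East component: ΔE = −sin λ·ΔX + cos λ·ΔY = −(-0.999139)(97) + (-0.041492)(298) = 84.55 m.
1° of latitude spans 111000 m; at latitude φ, 1° of longitude spans that × cos φ = 90592.4 m, so Δλ = 84.55 / 90592.4 × 3600 = 3.360″.

Δλ = 3.36″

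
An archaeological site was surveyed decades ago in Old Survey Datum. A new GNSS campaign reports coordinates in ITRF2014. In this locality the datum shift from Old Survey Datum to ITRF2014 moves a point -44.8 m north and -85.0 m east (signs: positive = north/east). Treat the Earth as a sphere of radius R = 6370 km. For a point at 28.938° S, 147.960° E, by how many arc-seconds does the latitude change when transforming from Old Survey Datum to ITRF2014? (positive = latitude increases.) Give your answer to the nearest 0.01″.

On a sphere of radius R, 1 rad of latitude = R, so Δφ = ΔN / R = -44.8 / 6370000 = -7.0330e-06 rad = -1.451″.

Δφ = -1.45″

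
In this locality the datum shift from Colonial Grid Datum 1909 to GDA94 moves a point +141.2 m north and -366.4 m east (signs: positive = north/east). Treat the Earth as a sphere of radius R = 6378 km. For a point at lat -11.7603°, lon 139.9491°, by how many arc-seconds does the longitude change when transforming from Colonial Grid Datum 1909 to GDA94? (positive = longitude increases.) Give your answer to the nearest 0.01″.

Δλ = -12.10″

At latitude -11.7603°, cos φ = 0.979009.
One radian of longitude at latitude φ spans R cos φ, so Δλ = ΔE / (R cos φ) = -366.4 / (6378000 × 0.979009) = -5.8679e-05 rad = -12.103″.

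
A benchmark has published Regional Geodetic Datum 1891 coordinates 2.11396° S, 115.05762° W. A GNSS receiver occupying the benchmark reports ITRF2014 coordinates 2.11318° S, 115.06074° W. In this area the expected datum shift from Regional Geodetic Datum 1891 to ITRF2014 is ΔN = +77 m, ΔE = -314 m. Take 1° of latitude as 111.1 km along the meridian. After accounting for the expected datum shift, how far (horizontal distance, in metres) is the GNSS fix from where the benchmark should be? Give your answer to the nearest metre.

Observed coordinate differences: Δφ = +0.00078°, Δλ = -0.00312°.
Converting to metres (1° lat = 111100 m, cos φ = 0.999319): observed ΔN = 86.7 m, observed ΔE = -346.4 m.
Subtracting the expected shift leaves a residual of 86.7 − (77) = 9.7 m north and -346.4 − (-314) = -32.4 m east.
Residual distance = √(9.7² + (-32.4)²) = 33.8 m.

34 m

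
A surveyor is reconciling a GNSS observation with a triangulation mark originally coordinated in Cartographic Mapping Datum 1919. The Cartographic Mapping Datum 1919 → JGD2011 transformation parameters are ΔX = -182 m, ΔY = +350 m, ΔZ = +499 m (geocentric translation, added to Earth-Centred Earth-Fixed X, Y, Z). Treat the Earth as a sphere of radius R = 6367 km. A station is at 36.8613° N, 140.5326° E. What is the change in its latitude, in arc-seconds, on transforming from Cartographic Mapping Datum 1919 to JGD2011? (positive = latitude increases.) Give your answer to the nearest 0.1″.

Δφ = 5.9″

sin φ = 0.599880, cos φ = 0.800090, sin λ = 0.635639, cos λ = -0.771986.
North component: ΔN = −sin φ cos λ·ΔX − sin φ sin λ·ΔY + cos φ·ΔZ = −(0.599880)(-0.771986)(-182) − (0.599880)(0.635639)(350) + (0.800090)(499) = 181.50 m.
1° of latitude spans πR/180 = 111125 m, so Δφ = 181.50 / 111125 × 3600 = 5.880″.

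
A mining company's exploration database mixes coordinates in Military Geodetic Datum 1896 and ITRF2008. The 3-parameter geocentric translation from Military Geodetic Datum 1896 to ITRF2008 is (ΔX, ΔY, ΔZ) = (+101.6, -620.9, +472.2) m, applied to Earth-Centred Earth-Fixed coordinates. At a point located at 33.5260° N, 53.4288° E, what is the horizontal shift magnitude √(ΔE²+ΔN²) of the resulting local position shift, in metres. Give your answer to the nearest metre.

The local east axis at (φ, λ) is (−sin λ, cos λ, 0), so ΔE = −sin(53.4288°)·101.6 + cos(53.4288°)·(-620.9) = -451.54 m.
The local north axis is (−sin φ cos λ, −sin φ sin λ, cos φ), giving ΔN = -33.435 + 275.415 + 393.643 = 635.62 m.
Horizontal magnitude = √(ΔE² + ΔN²) = √((-451.54)² + 635.62²) = 779.68 m.

780 m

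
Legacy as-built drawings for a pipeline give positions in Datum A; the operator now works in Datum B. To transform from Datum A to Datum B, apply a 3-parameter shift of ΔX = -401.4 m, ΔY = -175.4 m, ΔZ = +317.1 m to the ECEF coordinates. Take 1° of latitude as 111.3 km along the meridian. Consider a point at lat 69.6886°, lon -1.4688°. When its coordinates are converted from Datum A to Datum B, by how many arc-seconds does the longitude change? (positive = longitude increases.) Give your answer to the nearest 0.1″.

sin φ = 0.937820, cos φ = 0.347122, sin λ = -0.025633, cos λ = 0.999671.
East component: ΔE = −sin λ·ΔX + cos λ·ΔY = −(-0.025633)(-401.4) + (0.999671)(-175.4) = -185.63 m.
1° of latitude spans 111300 m; at latitude φ, 1° of longitude spans that × cos φ = 38634.7 m, so Δλ = -185.63 / 38634.7 × 3600 = -17.297″.

Δλ = -17.3″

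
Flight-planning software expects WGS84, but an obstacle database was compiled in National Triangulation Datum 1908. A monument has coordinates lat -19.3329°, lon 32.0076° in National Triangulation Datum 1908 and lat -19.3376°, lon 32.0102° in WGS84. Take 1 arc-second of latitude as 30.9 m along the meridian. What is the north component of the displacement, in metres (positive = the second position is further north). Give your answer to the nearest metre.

ΔN = -523 m

Δφ = -19.3376° − -19.3329° = -0.0047°; Δλ = 32.0102° − 32.0076° = +0.0026°.
1° of latitude = 3600 × 30.90 = 111240 m.
ΔN = Δφ × 111240 = -522.8 m; ΔE = Δλ × 111240 × cos(-19.3329°) = +0.0026 × 111240 × 0.943611 = 272.9 m.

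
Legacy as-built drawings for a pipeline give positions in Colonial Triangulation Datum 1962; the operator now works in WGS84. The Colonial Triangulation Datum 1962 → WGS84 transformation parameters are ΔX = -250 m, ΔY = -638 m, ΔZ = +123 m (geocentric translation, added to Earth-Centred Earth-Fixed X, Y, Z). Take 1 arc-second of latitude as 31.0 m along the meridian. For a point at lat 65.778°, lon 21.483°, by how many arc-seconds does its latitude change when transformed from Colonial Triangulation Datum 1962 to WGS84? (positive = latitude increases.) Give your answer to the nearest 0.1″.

Δφ = 15.3″

sin φ = 0.911963, cos φ = 0.410273, sin λ = 0.366225, cos λ = 0.930526.
North component: ΔN = −sin φ cos λ·ΔX − sin φ sin λ·ΔY + cos φ·ΔZ = −(0.911963)(0.930526)(-250) − (0.911963)(0.366225)(-638) + (0.410273)(123) = 475.70 m.
1° of latitude spans 3600 × 31.00 = 111600 m, so Δφ = 475.70 / 111600 × 3600 = 15.345″.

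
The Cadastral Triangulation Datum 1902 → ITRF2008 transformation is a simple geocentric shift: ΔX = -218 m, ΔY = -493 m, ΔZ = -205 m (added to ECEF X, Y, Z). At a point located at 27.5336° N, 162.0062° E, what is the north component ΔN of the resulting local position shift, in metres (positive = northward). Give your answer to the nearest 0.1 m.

The local north axis is (−sin φ cos λ, −sin φ sin λ, cos φ), giving ΔN = -95.846 + 70.401 − 181.782 = -207.23 m.

ΔN = -207.2 m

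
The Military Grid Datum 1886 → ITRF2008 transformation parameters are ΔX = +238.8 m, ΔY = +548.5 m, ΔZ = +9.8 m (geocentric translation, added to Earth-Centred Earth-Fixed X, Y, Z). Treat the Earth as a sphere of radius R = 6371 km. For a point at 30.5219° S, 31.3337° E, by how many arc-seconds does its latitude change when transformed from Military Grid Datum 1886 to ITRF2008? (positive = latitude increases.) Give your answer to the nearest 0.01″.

sin φ = -0.507868, cos φ = 0.861435, sin λ = 0.520022, cos λ = 0.854153.
North component: ΔN = −sin φ cos λ·ΔX − sin φ sin λ·ΔY + cos φ·ΔZ = −(-0.507868)(0.854153)(238.8) − (-0.507868)(0.520022)(548.5) + (0.861435)(9.8) = 256.89 m.
1° of latitude spans πR/180 = 111195 m, so Δφ = 256.89 / 111195 × 3600 = 8.317″.

Δφ = 8.32″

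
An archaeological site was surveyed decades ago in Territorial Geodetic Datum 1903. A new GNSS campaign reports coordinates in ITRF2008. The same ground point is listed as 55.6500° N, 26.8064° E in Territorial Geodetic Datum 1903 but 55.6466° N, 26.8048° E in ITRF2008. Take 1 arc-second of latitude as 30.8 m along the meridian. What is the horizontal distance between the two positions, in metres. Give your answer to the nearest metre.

390 m

Δφ = 55.6466° − 55.6500° = -0.0034°; Δλ = 26.8048° − 26.8064° = -0.0016°.
1° of latitude = 3600 × 30.80 = 110880 m.
ΔN = Δφ × 110880 = -377.0 m; ΔE = Δλ × 110880 × cos(55.6500°) = -0.0016 × 110880 × 0.564247 = -100.1 m.
Distance = √(ΔE² + ΔN²) = √((-100.1)² + (-377.0)²) = 390.1 m.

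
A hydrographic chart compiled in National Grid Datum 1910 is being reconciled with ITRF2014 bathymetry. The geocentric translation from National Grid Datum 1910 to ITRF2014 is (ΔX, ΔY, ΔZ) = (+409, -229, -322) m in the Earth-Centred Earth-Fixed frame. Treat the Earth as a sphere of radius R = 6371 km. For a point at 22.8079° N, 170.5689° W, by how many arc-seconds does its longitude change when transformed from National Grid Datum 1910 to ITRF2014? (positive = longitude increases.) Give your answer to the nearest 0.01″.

Δλ = 10.29″

sin φ = 0.387643, cos φ = 0.921810, sin λ = -0.163861, cos λ = -0.986483.
East component: ΔE = −sin λ·ΔX + cos λ·ΔY = −(-0.163861)(409) + (-0.986483)(-229) = 292.92 m.
1° of latitude spans πR/180 = 111195 m; at latitude φ, 1° of longitude spans that × cos φ = 102500.6 m, so Δλ = 292.92 / 102500.6 × 3600 = 10.288″.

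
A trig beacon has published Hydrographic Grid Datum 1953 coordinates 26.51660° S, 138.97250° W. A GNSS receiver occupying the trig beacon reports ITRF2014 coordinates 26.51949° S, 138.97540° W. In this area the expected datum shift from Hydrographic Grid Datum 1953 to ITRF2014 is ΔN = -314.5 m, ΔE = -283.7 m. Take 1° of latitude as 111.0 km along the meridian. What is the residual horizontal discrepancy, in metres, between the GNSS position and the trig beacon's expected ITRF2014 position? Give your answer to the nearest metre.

8 m

Observed coordinate differences: Δφ = -0.00289°, Δλ = -0.00290°.
Converting to metres (1° lat = 111000 m, cos φ = 0.894805): observed ΔN = -320.8 m, observed ΔE = -288.0 m.
Subtracting the expected shift leaves a residual of -320.8 − (-314.5) = -6.3 m north and -288.0 − (-283.7) = -4.3 m east.
Residual distance = √((-6.3)² + (-4.3)²) = 7.6 m.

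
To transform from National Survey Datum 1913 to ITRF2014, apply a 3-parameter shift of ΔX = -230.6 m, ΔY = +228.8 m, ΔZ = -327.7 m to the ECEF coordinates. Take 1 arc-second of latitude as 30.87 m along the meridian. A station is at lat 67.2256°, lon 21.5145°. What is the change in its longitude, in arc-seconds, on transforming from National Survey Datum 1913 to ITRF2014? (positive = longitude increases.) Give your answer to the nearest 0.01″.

sin φ = 0.922036, cos φ = 0.387104, sin λ = 0.366737, cos λ = 0.930325.
East component: ΔE = −sin λ·ΔX + cos λ·ΔY = −(0.366737)(-230.6) + (0.930325)(228.8) = 297.43 m.
1° of latitude spans 3600 × 30.87 = 111132 m; at latitude φ, 1° of longitude spans that × cos φ = 43019.6 m, so Δλ = 297.43 / 43019.6 × 3600 = 24.890″.

Δλ = 24.89″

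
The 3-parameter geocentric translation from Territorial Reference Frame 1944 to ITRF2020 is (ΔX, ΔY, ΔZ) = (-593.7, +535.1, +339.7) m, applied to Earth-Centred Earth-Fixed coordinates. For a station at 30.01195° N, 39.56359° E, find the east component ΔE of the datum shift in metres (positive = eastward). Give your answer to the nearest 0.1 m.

At φ = 30.01195°, λ = 39.56359°: sin φ = 0.500181, cos φ = 0.865921, sin λ = 0.636934, cos λ = 0.770918.
ΔE = −sin λ·ΔX + cos λ·ΔY = −(0.636934)·(-593.7) + (0.770918)·(535.1) = 790.67 m.

ΔE = 790.7 m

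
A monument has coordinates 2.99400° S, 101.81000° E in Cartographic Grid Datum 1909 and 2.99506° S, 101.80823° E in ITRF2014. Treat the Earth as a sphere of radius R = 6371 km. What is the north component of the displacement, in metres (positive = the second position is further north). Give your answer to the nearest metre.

Δφ = -2.99506° − -2.99400° = -0.00106°; Δλ = 101.80823° − 101.81000° = -0.00177°.
1° along a meridian = πR/180 = 111195 m.
ΔN = Δφ × 111195 = -117.9 m; ΔE = Δλ × 111195 × cos(-2.99400°) = -0.00177 × 111195 × 0.998635 = -196.5 m.

ΔN = -118 m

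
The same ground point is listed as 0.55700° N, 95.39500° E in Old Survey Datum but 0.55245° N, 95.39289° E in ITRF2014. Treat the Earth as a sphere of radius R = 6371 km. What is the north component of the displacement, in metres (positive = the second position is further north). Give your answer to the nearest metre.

Δφ = 0.55245° − 0.55700° = -0.00455°; Δλ = 95.39289° − 95.39500° = -0.00211°.
1° along a meridian = πR/180 = 111195 m.
ΔN = Δφ × 111195 = -505.9 m; ΔE = Δλ × 111195 × cos(0.55700°) = -0.00211 × 111195 × 0.999953 = -234.6 m.

ΔN = -506 m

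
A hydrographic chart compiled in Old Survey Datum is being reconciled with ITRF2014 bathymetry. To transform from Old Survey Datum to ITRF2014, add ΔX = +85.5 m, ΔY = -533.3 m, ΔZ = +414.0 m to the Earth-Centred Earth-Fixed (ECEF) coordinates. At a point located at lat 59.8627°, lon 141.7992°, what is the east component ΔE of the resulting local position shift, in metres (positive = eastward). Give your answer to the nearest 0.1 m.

At φ = 59.8627°, λ = 141.7992°: sin φ = 0.864825, cos φ = 0.502074, sin λ = 0.618419, cos λ = -0.785848.
ΔE = −sin λ·ΔX + cos λ·ΔY = −(0.618419)·(85.5) + (-0.785848)·(-533.3) = 366.22 m.

ΔE = 366.2 m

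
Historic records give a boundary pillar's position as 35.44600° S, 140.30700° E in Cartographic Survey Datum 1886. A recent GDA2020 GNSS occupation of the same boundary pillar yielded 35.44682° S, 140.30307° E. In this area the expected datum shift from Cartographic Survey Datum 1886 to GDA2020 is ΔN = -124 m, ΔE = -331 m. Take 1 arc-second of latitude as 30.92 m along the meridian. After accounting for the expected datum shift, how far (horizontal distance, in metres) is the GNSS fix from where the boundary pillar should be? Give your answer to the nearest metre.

Observed coordinate differences: Δφ = -0.00082°, Δλ = -0.00393°.
Converting to metres (1° lat = 111312 m, cos φ = 0.814662): observed ΔN = -91.3 m, observed ΔE = -356.4 m.
Subtracting the expected shift leaves a residual of -91.3 − (-124) = 32.7 m north and -356.4 − (-331) = -25.4 m east.
Residual distance = √(32.7² + (-25.4)²) = 41.4 m.

41 m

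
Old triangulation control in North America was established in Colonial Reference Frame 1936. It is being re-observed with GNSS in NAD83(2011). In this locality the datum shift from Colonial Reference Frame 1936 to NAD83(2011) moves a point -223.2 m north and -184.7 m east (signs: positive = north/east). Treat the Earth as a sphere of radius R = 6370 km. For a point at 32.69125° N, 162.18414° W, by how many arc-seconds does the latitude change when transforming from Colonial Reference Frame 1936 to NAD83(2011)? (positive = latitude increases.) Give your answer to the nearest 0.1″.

Δφ = -7.2″

On a sphere of radius R, 1 rad of latitude = R, so Δφ = ΔN / R = -223.2 / 6370000 = -3.5039e-05 rad = -7.227″.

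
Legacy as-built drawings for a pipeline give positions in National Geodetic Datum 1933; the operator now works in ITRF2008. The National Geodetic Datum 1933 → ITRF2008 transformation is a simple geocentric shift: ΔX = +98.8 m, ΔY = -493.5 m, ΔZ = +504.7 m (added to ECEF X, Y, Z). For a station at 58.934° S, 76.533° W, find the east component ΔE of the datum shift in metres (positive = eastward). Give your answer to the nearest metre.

ΔE = -19 m

The local east axis at (φ, λ) is (−sin λ, cos λ, 0), so ΔE = −sin(-76.533°)·98.8 + cos(-76.533°)·(-493.5) = -18.85 m.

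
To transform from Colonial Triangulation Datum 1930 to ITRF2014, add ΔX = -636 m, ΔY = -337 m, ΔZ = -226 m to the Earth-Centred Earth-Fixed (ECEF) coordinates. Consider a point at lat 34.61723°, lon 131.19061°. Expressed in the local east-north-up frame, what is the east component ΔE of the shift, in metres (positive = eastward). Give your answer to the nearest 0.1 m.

The local east axis at (φ, λ) is (−sin λ, cos λ, 0), so ΔE = −sin(131.19061°)·(-636) + cos(131.19061°)·(-337) = 700.54 m.

ΔE = 700.5 m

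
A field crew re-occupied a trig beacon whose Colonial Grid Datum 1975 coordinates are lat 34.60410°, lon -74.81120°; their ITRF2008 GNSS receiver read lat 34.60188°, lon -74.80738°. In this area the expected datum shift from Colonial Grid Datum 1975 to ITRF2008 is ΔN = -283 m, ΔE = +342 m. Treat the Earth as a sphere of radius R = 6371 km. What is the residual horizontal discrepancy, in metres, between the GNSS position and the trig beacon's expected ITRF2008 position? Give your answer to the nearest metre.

Observed coordinate differences: Δφ = -0.00222°, Δλ = +0.00382°.
Converting to metres (1° lat = 111195 m, cos φ = 0.823096): observed ΔN = -246.9 m, observed ΔE = 349.6 m.
Subtracting the expected shift leaves a residual of -246.9 − (-283) = 36.1 m north and 349.6 − (342) = 7.6 m east.
Residual distance = √(36.1² + 7.6²) = 36.9 m.

37 m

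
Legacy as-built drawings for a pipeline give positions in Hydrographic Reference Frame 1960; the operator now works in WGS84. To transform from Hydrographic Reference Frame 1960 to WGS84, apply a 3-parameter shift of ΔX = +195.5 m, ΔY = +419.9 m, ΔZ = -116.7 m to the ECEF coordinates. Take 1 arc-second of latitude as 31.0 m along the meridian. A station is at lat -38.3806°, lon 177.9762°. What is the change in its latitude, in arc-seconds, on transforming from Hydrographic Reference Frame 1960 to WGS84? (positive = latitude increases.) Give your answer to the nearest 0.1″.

Δφ = -6.6″

sin φ = -0.620882, cos φ = 0.783904, sin λ = 0.035315, cos λ = -0.999376.
North component: ΔN = −sin φ cos λ·ΔX − sin φ sin λ·ΔY + cos φ·ΔZ = −(-0.620882)(-0.999376)(195.5) − (-0.620882)(0.035315)(419.9) + (0.783904)(-116.7) = -203.58 m.
1° of latitude spans 3600 × 31.00 = 111600 m, so Δφ = -203.58 / 111600 × 3600 = -6.567″.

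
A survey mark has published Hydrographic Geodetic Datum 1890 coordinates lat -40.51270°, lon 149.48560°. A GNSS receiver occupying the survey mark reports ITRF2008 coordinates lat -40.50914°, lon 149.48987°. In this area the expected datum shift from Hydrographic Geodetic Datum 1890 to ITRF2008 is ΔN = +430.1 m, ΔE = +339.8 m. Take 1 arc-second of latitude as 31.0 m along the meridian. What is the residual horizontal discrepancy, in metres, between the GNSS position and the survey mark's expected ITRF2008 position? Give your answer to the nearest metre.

40 m

Observed coordinate differences: Δφ = +0.00356°, Δλ = +0.00427°.
Converting to metres (1° lat = 111600 m, cos φ = 0.760262): observed ΔN = 397.3 m, observed ΔE = 362.3 m.
Subtracting the expected shift leaves a residual of 397.3 − (430.1) = -32.8 m north and 362.3 − (339.8) = 22.5 m east.
Residual distance = √((-32.8)² + 22.5²) = 39.8 m.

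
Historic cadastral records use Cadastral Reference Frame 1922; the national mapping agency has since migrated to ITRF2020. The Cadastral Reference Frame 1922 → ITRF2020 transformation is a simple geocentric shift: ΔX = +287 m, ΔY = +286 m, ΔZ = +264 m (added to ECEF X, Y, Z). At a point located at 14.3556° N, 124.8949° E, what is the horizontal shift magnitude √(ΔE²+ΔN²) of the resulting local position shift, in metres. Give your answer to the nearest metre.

At φ = 14.3556°, λ = 124.8949°: sin φ = 0.247939, cos φ = 0.968776, sin λ = 0.820203, cos λ = -0.572073.
ΔE = −sin λ·ΔX + cos λ·ΔY = −(0.820203)·(287) + (-0.572073)·(286) = -399.01 m.
ΔN = −sin φ cos λ·ΔX − sin φ sin λ·ΔY + cos φ·ΔZ = −(0.247939)(-0.572073)(287) − (0.247939)(0.820203)(286) + (0.968776)(264) = 238.30 m.
Horizontal magnitude = √(ΔE² + ΔN²) = √((-399.01)² + 238.30²) = 464.76 m.

465 m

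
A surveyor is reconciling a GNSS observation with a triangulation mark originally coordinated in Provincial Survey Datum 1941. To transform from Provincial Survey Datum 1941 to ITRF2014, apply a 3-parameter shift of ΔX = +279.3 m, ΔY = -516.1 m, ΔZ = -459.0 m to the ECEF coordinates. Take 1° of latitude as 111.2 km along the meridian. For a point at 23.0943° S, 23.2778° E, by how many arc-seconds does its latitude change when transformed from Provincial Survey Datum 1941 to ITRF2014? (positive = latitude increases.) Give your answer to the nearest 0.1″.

sin φ = -0.392246, cos φ = 0.919861, sin λ = 0.395190, cos λ = 0.918600.
North component: ΔN = −sin φ cos λ·ΔX − sin φ sin λ·ΔY + cos φ·ΔZ = −(-0.392246)(0.918600)(279.3) − (-0.392246)(0.395190)(-516.1) + (0.919861)(-459.0) = -401.58 m.
1° of latitude spans 111200 m, so Δφ = -401.58 / 111200 × 3600 = -13.001″.

Δφ = -13.0″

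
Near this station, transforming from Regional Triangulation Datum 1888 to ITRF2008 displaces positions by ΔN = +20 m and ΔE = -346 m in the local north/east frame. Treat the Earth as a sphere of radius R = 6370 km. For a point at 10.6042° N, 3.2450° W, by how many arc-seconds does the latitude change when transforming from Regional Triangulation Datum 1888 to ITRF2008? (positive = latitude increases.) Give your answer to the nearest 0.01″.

On a sphere of radius R, 1 rad of latitude = R, so Δφ = ΔN / R = 20.0 / 6370000 = 3.1397e-06 rad = 0.648″.

Δφ = 0.65″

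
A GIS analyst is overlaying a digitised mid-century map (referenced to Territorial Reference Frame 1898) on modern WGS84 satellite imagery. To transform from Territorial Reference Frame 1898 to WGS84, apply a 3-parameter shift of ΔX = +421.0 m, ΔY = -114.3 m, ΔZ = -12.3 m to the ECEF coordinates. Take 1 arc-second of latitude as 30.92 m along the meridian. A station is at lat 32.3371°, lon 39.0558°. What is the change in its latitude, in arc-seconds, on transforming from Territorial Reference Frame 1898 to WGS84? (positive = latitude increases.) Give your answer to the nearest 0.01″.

Δφ = -4.75″

sin φ = 0.534900, cos φ = 0.844916, sin λ = 0.630077, cos λ = 0.776533.
North component: ΔN = −sin φ cos λ·ΔX − sin φ sin λ·ΔY + cos φ·ΔZ = −(0.534900)(0.776533)(421.0) − (0.534900)(0.630077)(-114.3) + (0.844916)(-12.3) = -146.74 m.
1° of latitude spans 3600 × 30.92 = 111312 m, so Δφ = -146.74 / 111312 × 3600 = -4.746″.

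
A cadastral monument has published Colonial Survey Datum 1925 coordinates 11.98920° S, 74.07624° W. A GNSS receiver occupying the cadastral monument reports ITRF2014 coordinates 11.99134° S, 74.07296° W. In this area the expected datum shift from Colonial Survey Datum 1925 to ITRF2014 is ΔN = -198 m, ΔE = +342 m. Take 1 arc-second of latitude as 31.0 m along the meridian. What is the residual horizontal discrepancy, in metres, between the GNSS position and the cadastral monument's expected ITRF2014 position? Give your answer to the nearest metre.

44 m

Observed coordinate differences: Δφ = -0.00214°, Δλ = +0.00328°.
Converting to metres (1° lat = 111600 m, cos φ = 0.978187): observed ΔN = -238.8 m, observed ΔE = 358.1 m.
Subtracting the expected shift leaves a residual of -238.8 − (-198) = -40.8 m north and 358.1 − (342) = 16.1 m east.
Residual distance = √((-40.8)² + 16.1²) = 43.9 m.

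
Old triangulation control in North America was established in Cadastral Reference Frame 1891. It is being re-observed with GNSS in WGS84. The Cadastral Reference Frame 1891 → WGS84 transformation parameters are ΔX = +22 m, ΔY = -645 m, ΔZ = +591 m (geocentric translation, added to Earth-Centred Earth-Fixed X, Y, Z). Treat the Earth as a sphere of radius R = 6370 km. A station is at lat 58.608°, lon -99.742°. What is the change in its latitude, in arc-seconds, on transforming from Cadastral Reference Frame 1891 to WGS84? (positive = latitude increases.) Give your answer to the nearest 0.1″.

sin φ = 0.853624, cos φ = 0.520890, sin λ = -0.985580, cos λ = -0.169212.
North component: ΔN = −sin φ cos λ·ΔX − sin φ sin λ·ΔY + cos φ·ΔZ = −(0.853624)(-0.169212)(22) − (0.853624)(-0.985580)(-645) + (0.520890)(591) = -231.62 m.
1° of latitude spans πR/180 = 111177 m, so Δφ = -231.62 / 111177 × 3600 = -7.500″.

Δφ = -7.5″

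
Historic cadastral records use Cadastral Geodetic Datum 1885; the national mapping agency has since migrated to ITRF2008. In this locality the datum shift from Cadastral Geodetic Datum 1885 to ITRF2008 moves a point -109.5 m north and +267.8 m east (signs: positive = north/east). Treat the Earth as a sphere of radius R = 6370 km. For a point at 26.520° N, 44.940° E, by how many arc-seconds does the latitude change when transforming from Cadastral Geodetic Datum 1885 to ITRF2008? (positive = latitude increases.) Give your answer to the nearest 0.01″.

On a sphere of radius R, 1 rad of latitude = R, so Δφ = ΔN / R = -109.5 / 6370000 = -1.7190e-05 rad = -3.546″.

Δφ = -3.55″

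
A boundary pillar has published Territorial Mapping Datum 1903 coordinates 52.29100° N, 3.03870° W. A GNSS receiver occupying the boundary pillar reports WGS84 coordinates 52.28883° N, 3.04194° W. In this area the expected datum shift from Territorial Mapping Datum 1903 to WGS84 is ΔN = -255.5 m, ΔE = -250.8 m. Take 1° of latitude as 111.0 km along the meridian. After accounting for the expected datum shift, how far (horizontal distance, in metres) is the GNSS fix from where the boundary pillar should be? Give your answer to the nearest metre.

Observed coordinate differences: Δφ = -0.00217°, Δλ = -0.00324°.
Converting to metres (1° lat = 111000 m, cos φ = 0.611651): observed ΔN = -240.9 m, observed ΔE = -220.0 m.
Subtracting the expected shift leaves a residual of -240.9 − (-255.5) = 14.6 m north and -220.0 − (-250.8) = 30.8 m east.
Residual distance = √(14.6² + 30.8²) = 34.1 m.

34 m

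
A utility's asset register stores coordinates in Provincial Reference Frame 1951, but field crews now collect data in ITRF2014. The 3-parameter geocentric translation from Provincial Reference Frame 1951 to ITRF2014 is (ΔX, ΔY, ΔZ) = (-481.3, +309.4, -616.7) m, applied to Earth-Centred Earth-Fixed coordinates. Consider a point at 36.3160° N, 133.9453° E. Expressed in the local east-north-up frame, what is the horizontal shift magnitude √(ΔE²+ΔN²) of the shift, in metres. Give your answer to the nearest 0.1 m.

The local east axis at (φ, λ) is (−sin λ, cos λ, 0), so ΔE = −sin(133.9453°)·(-481.3) + cos(133.9453°)·309.4 = 131.82 m.
The local north axis is (−sin φ cos λ, −sin φ sin λ, cos φ), giving ΔN = -197.813 − 131.932 − 496.914 = -826.66 m.
Horizontal magnitude = √(ΔE² + ΔN²) = √(131.82² + (-826.66)²) = 837.10 m.

837.1 m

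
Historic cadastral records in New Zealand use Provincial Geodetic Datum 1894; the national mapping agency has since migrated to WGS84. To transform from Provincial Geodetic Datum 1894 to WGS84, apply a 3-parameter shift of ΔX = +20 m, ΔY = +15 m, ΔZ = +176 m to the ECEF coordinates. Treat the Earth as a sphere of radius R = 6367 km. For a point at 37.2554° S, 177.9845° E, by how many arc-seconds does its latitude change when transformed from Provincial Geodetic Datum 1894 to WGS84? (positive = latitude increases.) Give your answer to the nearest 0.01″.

Δφ = 4.16″

sin φ = -0.605369, cos φ = 0.795945, sin λ = 0.035170, cos λ = -0.999381.
North component: ΔN = −sin φ cos λ·ΔX − sin φ sin λ·ΔY + cos φ·ΔZ = −(-0.605369)(-0.999381)(20) − (-0.605369)(0.035170)(15) + (0.795945)(176) = 128.31 m.
1° of latitude spans πR/180 = 111125 m, so Δφ = 128.31 / 111125 × 3600 = 4.157″.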